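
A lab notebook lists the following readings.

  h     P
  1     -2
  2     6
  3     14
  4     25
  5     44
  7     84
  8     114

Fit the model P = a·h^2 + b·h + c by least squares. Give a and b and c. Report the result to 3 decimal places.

a = 1.783, b = 0.221, c = -3.023

XᵀX·[a, b, c]ᵀ = XᵀP reads: 7476·a + 1080·b + 168·c = 13060;  1080·a + 168·b + 30·c = 1872;  168·a + 30·b + 7·c = 285.
Solving the 3×3 system (Gaussian elimination) gives a = 230/129, b = 19/86, c = -130/43.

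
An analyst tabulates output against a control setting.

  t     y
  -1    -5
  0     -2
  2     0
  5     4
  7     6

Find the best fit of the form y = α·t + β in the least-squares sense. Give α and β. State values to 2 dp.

α = 1.31, β = -2.81

Compute the Gram sums: Σt·t = 79, Σt = 13, Σ1 = 5.
Moment sums: Σt·y = 67, Σy = 3.
AᵀA·[α, β]ᵀ = Aᵀy becomes [[79, 13]; [13, 5]]·[α, β]ᵀ = [67, 3]ᵀ.
Δ = 79·5 − 13² = 226.
α = (67·5 − 13·3)/226 = 148/113; β = (79·3 − 13·67)/226 = -317/113.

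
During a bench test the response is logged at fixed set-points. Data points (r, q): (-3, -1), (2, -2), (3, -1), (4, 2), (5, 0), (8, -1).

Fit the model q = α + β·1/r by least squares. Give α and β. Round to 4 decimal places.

Compute the Gram sums: Σ1 = 6, Σ1/r = 43/40, Σ1/r·1/r = 8501/14400.
And Σq = -3, Σ1/r·q = -5/8.
det = 6·(8501/14400) − (43/40)² = 2291/960.
α = ((-3)·(8501/14400) − (43/40)·(-5/8))/(2291/960) = -5276/11455; β = (6·(-5/8) − (43/40)·(-3))/(2291/960) = -504/2291.

α = -0.4606, β = -0.2200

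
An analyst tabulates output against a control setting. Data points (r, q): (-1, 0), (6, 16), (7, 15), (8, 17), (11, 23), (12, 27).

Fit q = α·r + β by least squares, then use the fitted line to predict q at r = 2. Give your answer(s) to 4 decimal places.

Compute the Gram sums: Σr·r = 415, Σr = 43, Σ1 = 6.
Moment sums: Σr·q = 914, Σq = 98.
Normal equations: [[415, 43]; [43, 6]]·[α, β]ᵀ = [914, 98]ᵀ.
Determinant 415·6 − 43² = 641.
α = (914·6 − 43·98)/641 = 1270/641; β = (415·98 − 43·914)/641 = 1368/641.
At r = 2: q̂ = (1270/641)·(2) + (1368/641)·(1) = 3908/641.

q̂ = 6.0967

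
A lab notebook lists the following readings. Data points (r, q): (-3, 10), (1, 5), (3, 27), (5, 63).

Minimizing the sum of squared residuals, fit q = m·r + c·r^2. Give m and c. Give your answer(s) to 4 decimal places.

The normal system AᵀA·[m, c]ᵀ = Aᵀq is [[44, 126]; [126, 788]]·[m, c]ᵀ = [371, 1913]ᵀ.
Determinant 44·788 − 126² = 18796.
m = (371·788 − 126·1913)/18796 = 25655/9398; c = (44·1913 − 126·371)/18796 = 18713/9398.

m = 2.7298, c = 1.9912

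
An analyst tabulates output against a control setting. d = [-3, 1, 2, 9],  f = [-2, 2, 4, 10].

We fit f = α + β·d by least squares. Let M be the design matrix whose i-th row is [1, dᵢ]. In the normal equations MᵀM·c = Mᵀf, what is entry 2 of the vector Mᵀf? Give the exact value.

Entry 2 ↔ basis d, so (Mᵀf)_{2} = Σᵢ (d)·fᵢ = (-3)·(-2) + (1)·(2) + (2)·(4) + (9)·(10) = 106.

106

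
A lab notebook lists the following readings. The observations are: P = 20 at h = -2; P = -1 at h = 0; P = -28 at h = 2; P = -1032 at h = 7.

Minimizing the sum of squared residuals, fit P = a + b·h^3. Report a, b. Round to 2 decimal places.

Entries of MᵀM: Σ1 = 4, Σh^3 = 343, Σh^3·h^3 = 117777.
For MᵀP: ΣP = -1041, Σh^3·P = -354360.
So MᵀM·[a, b]ᵀ = MᵀP: [[4, 343]; [343, 117777]]·[a, b]ᵀ = [-1041, -354360]ᵀ.
Δ = 4·117777 − 343² = 353459.
a = ((-1041)·117777 − 343·(-354360))/353459 = -3; b = (4·(-354360) − 343·(-1041))/353459 = -3.

a = -3.00, b = -3.00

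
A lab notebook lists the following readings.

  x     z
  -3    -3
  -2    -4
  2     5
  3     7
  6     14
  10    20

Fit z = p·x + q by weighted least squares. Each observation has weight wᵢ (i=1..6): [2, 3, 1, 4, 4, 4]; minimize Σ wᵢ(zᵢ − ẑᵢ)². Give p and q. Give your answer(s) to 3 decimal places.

p = 1.931, q = 1.309

Normal-equation sums: Σwᵢ·x·x = 614, Σwᵢ·x = 66, Σwᵢ·1 = 18.
And Σwᵢ·x·z = 1272, Σwᵢ·z = 151.
Determinant 614·18 − 66² = 6696.
p = (1272·18 − 66·151)/6696 = 2155/1116; q = (614·151 − 66·1272)/6696 = 4381/3348.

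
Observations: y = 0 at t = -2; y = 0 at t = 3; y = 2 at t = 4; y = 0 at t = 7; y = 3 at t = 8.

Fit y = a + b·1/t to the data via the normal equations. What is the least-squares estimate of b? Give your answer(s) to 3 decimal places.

b = 1.204

With design matrix M, MᵀM = [[5, 59/168]; [59/168, 12973/28224]] and Mᵀy = [5, 7/8]ᵀ.
Δ = 5·(12973/28224) − (59/168)² = 7673/3528.
a = (5·(12973/28224) − (59/168)·(7/8))/(7673/3528) = 7024/7673; b = (5·(7/8) − (59/168)·5)/(7673/3528) = 9240/7673.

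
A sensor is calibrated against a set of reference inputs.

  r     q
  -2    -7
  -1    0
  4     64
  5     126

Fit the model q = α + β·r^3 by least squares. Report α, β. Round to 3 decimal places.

The normal system AᵀA·[α, β]ᵀ = Aᵀq is [[4, 180]; [180, 19786]]·[α, β]ᵀ = [183, 19902]ᵀ.
Eliminating β: 19786·(row 1) − 180·(row 2) gives 46744·α = 19786·183 − 180·19902 = 38478, so α = 19239/23372.
Then β = (19902 − 180·(19239/23372))/19786 = 11667/11686.

α = 0.823, β = 0.998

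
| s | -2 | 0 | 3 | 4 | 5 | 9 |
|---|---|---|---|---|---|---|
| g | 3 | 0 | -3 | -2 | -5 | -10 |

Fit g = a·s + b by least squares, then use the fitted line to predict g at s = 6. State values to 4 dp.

AᵀA·[a, b]ᵀ = Aᵀg reads: 135·a + 19·b = -138;  19·a + 6·b = -17.
(Σs·s = 135, Σs = 19, Σ1 = 6, Σs·g = -138, Σg = -17.)
det = 135·6 − 19² = 449.
a = ((-138)·6 − 19·(-17))/449 = -505/449; b = (135·(-17) − 19·(-138))/449 = 327/449.
At s = 6: ĝ = (-505/449)·(6) + (327/449)·(1) = -2703/449.

ĝ = -6.0200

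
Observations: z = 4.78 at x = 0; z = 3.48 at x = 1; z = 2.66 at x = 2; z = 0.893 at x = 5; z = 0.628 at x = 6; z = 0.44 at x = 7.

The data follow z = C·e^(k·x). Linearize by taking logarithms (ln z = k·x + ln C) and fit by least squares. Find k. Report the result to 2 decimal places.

Taking logs, ln z = k·x + ln C, so regress ln z on x.
AᵀA = [[115.0000, 21.0000]; [21.0000, 6]], rhs = [-5.9003, 2.3904]ᵀ  (here Σx = 21.0000, Σ(x)² = 115.0000, Σln z = 2.3904, Σx·ln z = -5.9003).
Slope k = (n·Σx·ln z − Σx·Σln z)/(n·Σ(x)² − (Σx)²) = (6·-5.9003 − 21.0000·2.3904)/249.0000 = -0.34378; ln C = (Σln z − k·Σx)/n = 1.60163.

k = -0.34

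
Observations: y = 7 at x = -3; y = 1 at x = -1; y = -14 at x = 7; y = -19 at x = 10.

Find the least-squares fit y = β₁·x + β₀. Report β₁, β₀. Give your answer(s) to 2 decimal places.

The normal equations are: 159·β₁ + 13·β₀ = -310;  13·β₁ + 4·β₀ = -25.
Eliminating β₀: 4·(row 1) − 13·(row 2) gives 467·β₁ = 4·(-310) − 13·(-25) = -915, so β₁ = -915/467.
Then β₀ = ((-25) − 13·(-915/467))/4 = 55/467.

β₁ = -1.96, β₀ = 0.12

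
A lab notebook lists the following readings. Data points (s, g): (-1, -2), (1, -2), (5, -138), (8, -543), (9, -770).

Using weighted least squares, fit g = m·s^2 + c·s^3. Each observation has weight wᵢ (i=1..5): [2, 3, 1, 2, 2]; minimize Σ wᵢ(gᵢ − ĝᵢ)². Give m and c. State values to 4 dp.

m = -0.4973, c = -1.0002

Compute the Gram sums: Σwᵢ·s^2·s^2 = 21944, Σwᵢ·s^2·s^3 = 186760, Σwᵢ·s^3·s^3 = 1602800.
And Σwᵢ·s^2·g = -197704, Σwᵢ·s^3·g = -1695944.
MᵀWM·[m, c]ᵀ = MᵀWg becomes [[21944, 186760]; [186760, 1602800]]·[m, c]ᵀ = [-197704, -1695944]ᵀ.
det = 21944·1602800 − 186760² = 292545600.
m = ((-197704)·1602800 − 186760·(-1695944))/292545600 = -151531/304735; c = (21944·(-1695944) − 186760·(-197704))/292545600 = -1523938/1523675.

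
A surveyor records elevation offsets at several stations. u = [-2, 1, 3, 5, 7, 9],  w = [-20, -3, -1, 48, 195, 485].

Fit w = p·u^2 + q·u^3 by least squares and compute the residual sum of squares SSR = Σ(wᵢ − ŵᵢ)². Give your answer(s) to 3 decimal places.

SSR = 1.964

Compute the Gram sums: Σu^2·u^2 = 9685, Σu^2·u^3 = 79193, Σu^3·u^3 = 665509.
And Σu^2·w = 49948, Σu^3·w = 426580.
So MᵀM·[p, q]ᵀ = Mᵀw: [[9685, 79193]; [79193, 665509]]·[p, q]ᵀ = [49948, 426580]ᵀ.
Δ = 9685·665509 − 79193² = 173923416.
p = (49948·665509 − 79193·426580)/173923416 = -67663301/21740427; q = (9685·426580 − 79193·49948)/173923416 = 21986917/21740427.
Residuals: 11740000/21740427, -19544897/21740427, -713053/2415603, -4413868/7246809, 13372483/21740427, -134371/805201; SSR = 42701116/21740427.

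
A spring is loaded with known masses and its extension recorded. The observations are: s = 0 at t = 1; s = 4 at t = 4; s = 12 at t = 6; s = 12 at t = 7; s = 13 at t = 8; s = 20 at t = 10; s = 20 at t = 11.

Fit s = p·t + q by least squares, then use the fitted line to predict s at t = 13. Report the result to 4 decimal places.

ŝ = 24.9600

The normal equations are: 387·p + 47·q = 696;  47·p + 7·q = 81.
Δ = 387·7 − 47² = 500.
p = (696·7 − 47·81)/500 = 213/100; q = (387·81 − 47·696)/500 = -273/100.
At t = 13: ŝ = (213/100)·(13) + (-273/100)·(1) = 624/25.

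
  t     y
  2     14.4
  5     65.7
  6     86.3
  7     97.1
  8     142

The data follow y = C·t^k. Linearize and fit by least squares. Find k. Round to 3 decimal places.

k = 1.605

With ln yᵢ as the transformed response and ln tᵢ as the regressor:
XᵀX = [[14.3918, 8.1197]; [8.1197, 5]], rhs = [35.7811, 20.8417]ᵀ  (here Σln t = 8.1197, Σ(ln t)² = 14.3918, Σln y = 20.8417, Σln t·ln y = 35.7811).
Slope k = (n·Σln t·ln y − Σln t·Σln y)/(n·Σ(ln t)² − (Σln t)²) = (5·35.7811 − 8.1197·20.8417)/6.0295 = 1.60498; ln C = (Σln y − k·Σln t)/n = 1.56196.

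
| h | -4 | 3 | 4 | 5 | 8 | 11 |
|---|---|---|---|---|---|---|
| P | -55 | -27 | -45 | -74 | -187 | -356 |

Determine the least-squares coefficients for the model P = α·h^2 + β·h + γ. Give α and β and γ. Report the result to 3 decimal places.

α = -3.016, β = 1.048, γ = -2.528

Normal-equation sums: Σh^2·h^2 = 19955, Σh^2·h = 1995, Σh^2 = 251, Σh·h = 251, Σh = 27, Σ1 = 6.
For AᵀP: Σh^2·P = -58737, Σh·P = -5823, ΣP = -744.
Row-reducing yields α = -4301313/1425932, β = 1495017/1425932, γ = -901221/356483.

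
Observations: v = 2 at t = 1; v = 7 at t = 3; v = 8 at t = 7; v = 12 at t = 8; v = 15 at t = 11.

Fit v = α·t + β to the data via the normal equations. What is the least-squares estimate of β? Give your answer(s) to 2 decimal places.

Sums needed: Σt·t = 244, Σt = 30, Σ1 = 5.
Right-hand side: Σt·v = 340, Σv = 44.
det = 244·5 − 30² = 320.
α = (340·5 − 30·44)/320 = 19/16; β = (244·44 − 30·340)/320 = 67/40.

β = 1.68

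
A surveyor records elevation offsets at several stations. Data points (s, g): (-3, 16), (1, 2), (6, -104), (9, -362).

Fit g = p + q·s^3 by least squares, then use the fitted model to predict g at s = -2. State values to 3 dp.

ĝ = 6.888

The normal equations are: 4·p + 919·q = -448;  919·p + 578827·q = -286792.
det = 4·578827 − 919² = 1470747.
p = ((-448)·578827 − 919·(-286792))/1470747 = 1415784/490249; q = (4·(-286792) − 919·(-448))/1470747 = -245152/490249.
At s = -2: ĝ = (1415784/490249)·(1) + (-245152/490249)·(-8) = 3377000/490249.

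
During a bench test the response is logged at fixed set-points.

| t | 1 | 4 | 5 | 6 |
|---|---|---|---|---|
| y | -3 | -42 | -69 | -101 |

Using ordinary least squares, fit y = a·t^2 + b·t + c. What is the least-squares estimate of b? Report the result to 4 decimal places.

b = 3.1906

From the data, Σt^2·t^2 = 2178, Σt^2·t = 406, Σt^2 = 78, Σt·t = 78, Σt = 16, Σ1 = 4.
For Xᵀy: Σt^2·y = -6036, Σt·y = -1122, Σy = -215.
XᵀX·[a, b, c]ᵀ = Xᵀy becomes [[2178, 406, 78]; [406, 78, 16]; [78, 16, 4]]·[a, b, c]ᵀ = [-6036, -1122, -215]ᵀ.
Inverting the 3×3 Gram matrix, [a, b, c]ᵀ = [-1181/362, 1155/362, -524/181]ᵀ.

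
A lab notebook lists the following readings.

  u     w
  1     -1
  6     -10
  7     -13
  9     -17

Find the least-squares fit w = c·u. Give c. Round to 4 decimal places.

c = -1.8263

Sums needed: Σu·u = 167.
Right-hand side: Σu·w = -305.
So AᵀA·[c]ᵀ = Aᵀw: [[167]]·[c]ᵀ = [-305]ᵀ.
Hence c = -305 / 167 ≈ -1.82635.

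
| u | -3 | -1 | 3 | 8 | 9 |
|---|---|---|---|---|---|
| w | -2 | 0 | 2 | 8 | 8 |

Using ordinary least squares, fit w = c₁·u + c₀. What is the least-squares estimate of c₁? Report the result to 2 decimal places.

c₁ = 0.86

Normal-equation sums: Σu·u = 164, Σu = 16, Σ1 = 5.
Right-hand side: Σu·w = 148, Σw = 16.
XᵀX·[c₁, c₀]ᵀ = Xᵀw becomes [[164, 16]; [16, 5]]·[c₁, c₀]ᵀ = [148, 16]ᵀ.
Eliminating c₀: 5·(row 1) − 16·(row 2) gives 564·c₁ = 5·148 − 16·16 = 484, so c₁ = 121/141.
Then c₀ = (16 − 16·(121/141))/5 = 64/141.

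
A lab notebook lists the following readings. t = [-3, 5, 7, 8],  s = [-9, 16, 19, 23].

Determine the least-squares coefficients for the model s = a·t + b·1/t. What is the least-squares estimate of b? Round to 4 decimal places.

The normal equations are: 147·a + 4·b = 424;  4·a + (132049/705600)·b = 3301/280.
(Σt·t = 147, Σt·1/t = 4, Σ1/t·1/t = 132049/705600, Σt·s = 424, Σ1/t·s = 3301/280.)
Eliminating b: (132049/705600)·(row 1) − 4·(row 2) gives (55249/4800)·a = (132049/705600)·424 − 4·(3301/280) = 2839337/88200, so a = 22714696/8121603.
Then b = ((3301/280) − 4·(22714696/8121603))/(132049/705600) = 177720/55249.

b = 3.2167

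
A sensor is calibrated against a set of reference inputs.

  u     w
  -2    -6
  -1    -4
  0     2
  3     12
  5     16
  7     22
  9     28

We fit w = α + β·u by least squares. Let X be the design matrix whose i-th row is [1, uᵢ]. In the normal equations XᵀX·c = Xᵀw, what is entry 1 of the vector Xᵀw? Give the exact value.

70

Entry 1 ↔ basis 1, so (Xᵀw)_{1} = Σᵢ wᵢ = (1)·(-6) + (1)·(-4) + (1)·(2) + (1)·(12) + (1)·(16) + (1)·(22) + (1)·(28) = 70.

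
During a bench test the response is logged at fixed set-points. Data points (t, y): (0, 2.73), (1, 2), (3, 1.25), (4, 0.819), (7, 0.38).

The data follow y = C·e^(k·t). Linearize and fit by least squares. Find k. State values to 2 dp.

k = -0.28

Taking logs, ln y = k·t + ln C, so regress ln y on t.
XᵀX = [[75.0000, 15.0000]; [15.0000, 5]], rhs = [-6.2092, 0.7533]ᵀ  (here Σt = 15.0000, Σ(t)² = 75.0000, Σln y = 0.7533, Σt·ln y = -6.2092).
Δ = 75.0000·5 − (15.0000)² = 150.0000; k = (-6.2092·5 − 15.0000·0.7533)/150.0000 = -0.28231, ln C = (75.0000·0.7533 − 15.0000·-6.2092)/150.0000 = 0.99759.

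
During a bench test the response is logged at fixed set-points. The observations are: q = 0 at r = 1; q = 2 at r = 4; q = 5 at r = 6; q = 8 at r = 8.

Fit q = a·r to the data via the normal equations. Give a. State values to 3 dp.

a = 0.872

Normal-equation sums: Σr·r = 117.
For Xᵀq: Σr·q = 102.
So XᵀX·[a]ᵀ = Xᵀq: [[117]]·[a]ᵀ = [102]ᵀ.
a = 102/117 = 0.871795.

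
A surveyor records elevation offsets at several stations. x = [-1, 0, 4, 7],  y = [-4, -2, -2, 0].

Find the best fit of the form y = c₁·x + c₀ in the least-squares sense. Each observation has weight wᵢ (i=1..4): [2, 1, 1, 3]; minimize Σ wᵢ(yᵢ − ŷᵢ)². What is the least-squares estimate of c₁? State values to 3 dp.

MᵀWM·[c₁, c₀]ᵀ = MᵀWy reads: 165·c₁ + 23·c₀ = 0;  23·c₁ + 7·c₀ = -12.
(Σwᵢ·x·x = 165, Σwᵢ·x = 23, Σwᵢ·1 = 7, Σwᵢ·x·y = 0, Σwᵢ·y = -12.)
Eliminating c₀: 7·(row 1) − 23·(row 2) gives 626·c₁ = 7·0 − 23·(-12) = 276, so c₁ = 138/313.
Then c₀ = ((-12) − 23·(138/313))/7 = -990/313.

c₁ = 0.441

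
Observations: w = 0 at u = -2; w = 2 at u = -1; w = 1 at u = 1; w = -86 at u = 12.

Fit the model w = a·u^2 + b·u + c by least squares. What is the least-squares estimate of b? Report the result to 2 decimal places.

Compute the Gram sums: Σu^2·u^2 = 20754, Σu^2·u = 1720, Σu^2 = 150, Σu·u = 150, Σu = 10, Σ1 = 4.
And Σu^2·w = -12381, Σu·w = -1033, Σw = -83.
So XᵀX·[a, b, c]ᵀ = Xᵀw: [[20754, 1720, 150]; [1720, 150, 10]; [150, 10, 4]]·[a, b, c]ᵀ = [-12381, -1033, -83]ᵀ.
Solving the 3×3 system (Gaussian elimination) gives a = -9653/16420, b = -22857/82100, c = 32701/16420.

b = -0.28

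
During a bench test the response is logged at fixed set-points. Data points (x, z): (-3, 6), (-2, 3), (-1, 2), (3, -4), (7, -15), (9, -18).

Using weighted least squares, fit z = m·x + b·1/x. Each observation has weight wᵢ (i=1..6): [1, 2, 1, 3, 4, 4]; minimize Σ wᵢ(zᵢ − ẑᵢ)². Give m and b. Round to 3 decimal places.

The normal system AᵀWA·[m, b]ᵀ = AᵀWz is [[565, 15]; [15, 16475/7938]]·[m, b]ᵀ = [-1136, -193/7]ᵀ.
Determinant 565·(16475/7938) − 15² = 7522325/7938.
m = ((-1136)·(16475/7938) − 15·(-193/7))/(7522325/7938) = -3086534/1504465; b = (565·(-193/7) − 15·(-1136))/(7522325/7938) = 2321298/1504465.

m = -2.052, b = 1.543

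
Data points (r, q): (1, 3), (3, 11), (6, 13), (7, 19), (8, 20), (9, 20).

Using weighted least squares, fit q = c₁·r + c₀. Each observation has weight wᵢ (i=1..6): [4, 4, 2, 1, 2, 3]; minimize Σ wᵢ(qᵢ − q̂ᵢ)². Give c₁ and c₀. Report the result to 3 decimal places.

The normal equations are: 532·c₁ + 78·c₀ = 1293;  78·c₁ + 16·c₀ = 201.
(Σwᵢ·r·r = 532, Σwᵢ·r = 78, Σwᵢ·1 = 16, Σwᵢ·r·q = 1293, Σwᵢ·q = 201.)
Δ = 532·16 − 78² = 2428.
c₁ = (1293·16 − 78·201)/2428 = 2505/1214; c₀ = (532·201 − 78·1293)/2428 = 3039/1214.

c₁ = 2.063, c₀ = 2.503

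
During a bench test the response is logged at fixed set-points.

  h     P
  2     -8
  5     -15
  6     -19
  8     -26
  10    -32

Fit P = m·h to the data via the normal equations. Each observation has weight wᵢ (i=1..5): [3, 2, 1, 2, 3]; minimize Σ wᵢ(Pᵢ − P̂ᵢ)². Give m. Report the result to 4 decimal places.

m = -3.2091

Sums needed: Σwᵢ·h·h = 526.
Moment sums: Σwᵢ·h·P = -1688.
AᵀWA·[m]ᵀ = AᵀWP becomes [[526]]·[m]ᵀ = [-1688]ᵀ.
m = (-1688)/526 = -3.20913.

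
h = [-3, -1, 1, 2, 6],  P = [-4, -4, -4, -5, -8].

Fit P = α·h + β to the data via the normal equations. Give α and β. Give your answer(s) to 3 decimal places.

Sums needed: Σh·h = 51, Σh = 5, Σ1 = 5.
For XᵀP: Σh·P = -46, ΣP = -25.
XᵀX·[α, β]ᵀ = XᵀP becomes [[51, 5]; [5, 5]]·[α, β]ᵀ = [-46, -25]ᵀ.
Eliminating β: 5·(row 1) − 5·(row 2) gives 230·α = 5·(-46) − 5·(-25) = -105, so α = -21/46.
Then β = ((-25) − 5·(-21/46))/5 = -209/46.

α = -0.457, β = -4.543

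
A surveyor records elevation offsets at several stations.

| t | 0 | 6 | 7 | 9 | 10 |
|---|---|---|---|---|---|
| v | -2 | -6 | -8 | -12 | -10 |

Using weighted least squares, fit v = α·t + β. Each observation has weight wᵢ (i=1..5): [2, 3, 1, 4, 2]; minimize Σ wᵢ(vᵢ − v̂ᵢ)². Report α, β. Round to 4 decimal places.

α = -1.0019, β = -1.4041

The normal equations are: 681·α + 81·β = -796;  81·α + 12·β = -98.
Eliminating β: 12·(row 1) − 81·(row 2) gives 1611·α = 12·(-796) − 81·(-98) = -1614, so α = -538/537.
Then β = ((-98) − 81·(-538/537))/12 = -754/537.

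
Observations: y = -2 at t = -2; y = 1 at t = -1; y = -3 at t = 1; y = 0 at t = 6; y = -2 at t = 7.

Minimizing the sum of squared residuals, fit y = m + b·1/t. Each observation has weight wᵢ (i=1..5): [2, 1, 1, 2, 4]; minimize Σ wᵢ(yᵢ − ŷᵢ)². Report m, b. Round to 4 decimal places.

m = -1.4118, b = -1.2427

Entries of XᵀWX: Σwᵢ·1 = 10, Σwᵢ·1/t = -2/21, Σwᵢ·1/t·1/t = 1163/441.
Moment sums: Σwᵢ·y = -14, Σwᵢ·1/t·y = -22/7.
XᵀWX·[m, b]ᵀ = XᵀWy becomes [[10, -2/21]; [-2/21, 1163/441]]·[m, b]ᵀ = [-14, -22/7]ᵀ.
Eliminating b: (1163/441)·(row 1) − (-2/21)·(row 2) gives (11626/441)·m = (1163/441)·(-14) − (-2/21)·(-22/7) = -16414/441, so m = -8207/5813.
Then b = ((-22/7) − (-2/21)·(-8207/5813))/(1163/441) = -7224/5813.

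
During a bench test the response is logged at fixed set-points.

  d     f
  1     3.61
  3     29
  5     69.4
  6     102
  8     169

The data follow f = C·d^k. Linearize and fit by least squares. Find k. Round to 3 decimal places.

Linearized form: ln f = k·ln d + ln C. From the 5 transformed points,
Sums: Σln d = 6.5793, Σ(ln d)² = 11.3317, Σln f = 18.6458, Σln d·ln f = 29.4774.
Normal system: [[11.3317, 6.5793]; [6.5793, 5]]·[k, ln C]ᵀ = [29.4774, 18.6458]ᵀ.
Δ = 11.3317·5 − (6.5793)² = 13.3720; k = (29.4774·5 − 6.5793·18.6458)/13.3720 = 1.84800, ln C = (11.3317·18.6458 − 6.5793·29.4774)/13.3720 = 1.29746.

k = 1.848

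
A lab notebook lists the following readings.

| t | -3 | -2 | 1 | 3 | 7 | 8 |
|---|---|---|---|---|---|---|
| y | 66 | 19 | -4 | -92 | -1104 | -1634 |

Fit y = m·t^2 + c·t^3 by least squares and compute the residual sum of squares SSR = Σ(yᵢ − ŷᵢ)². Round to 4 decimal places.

From the data, Σt^2·t^2 = 6676, Σt^2·t^3 = 49544, Σt^3·t^3 = 381316.
For Mᵀy: Σt^2·y = -158834, Σt^3·y = -1219702.
MᵀM·[m, c]ᵀ = Mᵀy becomes [[6676, 49544]; [49544, 381316]]·[m, c]ᵀ = [-158834, -1219702]ᵀ.
Δ = 6676·381316 − 49544² = 91057680.
m = ((-158834)·381316 − 49544·(-1219702))/91057680 = -5709569/3794070; c = (6676·(-1219702) − 49544·(-158834))/91057680 = -11394119/3794070.
Residuals: -974412/632345, 1886327/1897035, 137672/271005, 1662149/632345, -7159/38715, -7358/90335; SSR = 6684791/632345.

SSR = 10.5714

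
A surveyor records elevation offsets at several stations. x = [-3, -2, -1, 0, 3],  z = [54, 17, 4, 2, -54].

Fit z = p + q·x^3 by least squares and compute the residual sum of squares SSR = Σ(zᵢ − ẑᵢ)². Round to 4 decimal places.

Compute the Gram sums: Σ1 = 5, Σx^3 = -9, Σx^3·x^3 = 1523.
And Σz = 23, Σx^3·z = -3056.
AᵀA·[p, q]ᵀ = Aᵀz becomes [[5, -9]; [-9, 1523]]·[p, q]ᵀ = [23, -3056]ᵀ.
Eliminating q: 1523·(row 1) − (-9)·(row 2) gives 7534·p = 1523·23 − (-9)·(-3056) = 7525, so p = 7525/7534.
Then q = ((-3056) − (-9)·(7525/7534))/1523 = -15073/7534.
Residuals: -3830/3767, -31/7534, 3769/3767, 7543/7534, -3695/3767; SSR = 30131/7534.

SSR = 3.9993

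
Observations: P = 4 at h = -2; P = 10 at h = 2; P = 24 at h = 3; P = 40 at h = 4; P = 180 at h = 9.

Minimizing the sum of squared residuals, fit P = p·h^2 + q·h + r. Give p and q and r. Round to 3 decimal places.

The normal equations are: 6930·p + 820·q + 114·r = 15492;  820·p + 114·q + 16·r = 1864;  114·p + 16·q + 5·r = 258.
(Σh^2·h^2 = 6930, Σh^2·h = 820, Σh^2 = 114, Σh·h = 114, Σh = 16, Σ1 = 5, Σh^2·P = 15492, Σh·P = 1864, ΣP = 258.)
Solving the 3×3 system (Gaussian elimination) gives p = 163504/80959, q = 153516/80959, r = -41658/80959.

p = 2.020, q = 1.896, r = -0.515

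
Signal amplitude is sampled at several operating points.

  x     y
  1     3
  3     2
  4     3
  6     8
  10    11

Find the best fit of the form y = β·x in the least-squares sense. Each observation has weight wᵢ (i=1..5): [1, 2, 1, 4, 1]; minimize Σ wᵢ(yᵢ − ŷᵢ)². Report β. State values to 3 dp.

Compute the Gram sums: Σwᵢ·x·x = 279.
And Σwᵢ·x·y = 329.
AᵀWA·[β]ᵀ = AᵀWy becomes [[279]]·[β]ᵀ = [329]ᵀ.
Hence β = 329 / 279 ≈ 1.17921.

β = 1.179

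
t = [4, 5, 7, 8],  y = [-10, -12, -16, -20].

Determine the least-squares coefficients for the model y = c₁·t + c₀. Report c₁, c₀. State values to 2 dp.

c₁ = -2.40, c₀ = -0.10

Sums needed: Σt·t = 154, Σt = 24, Σ1 = 4.
Moment sums: Σt·y = -372, Σy = -58.
Normal equations: [[154, 24]; [24, 4]]·[c₁, c₀]ᵀ = [-372, -58]ᵀ.
Determinant 154·4 − 24² = 40.
c₁ = ((-372)·4 − 24·(-58))/40 = -12/5; c₀ = (154·(-58) − 24·(-372))/40 = -1/10.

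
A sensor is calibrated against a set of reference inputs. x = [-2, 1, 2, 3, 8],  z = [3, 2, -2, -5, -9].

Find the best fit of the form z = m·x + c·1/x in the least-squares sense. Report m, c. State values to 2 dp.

Compute the Gram sums: Σx·x = 82, Σx·1/x = 5, Σ1/x·1/x = 937/576.
For Mᵀz: Σx·z = -95, Σ1/x·z = -79/24.
MᵀM·[m, c]ᵀ = Mᵀz becomes [[82, 5]; [5, 937/576]]·[m, c]ᵀ = [-95, -79/24]ᵀ.
Eliminating c: (937/576)·(row 1) − 5·(row 2) gives (31217/288)·m = (937/576)·(-95) − 5·(-79/24) = -79535/576, so m = -79535/62434.
Then c = ((-79/24) − 5·(-79535/62434))/(937/576) = 59064/31217.

m = -1.27, c = 1.89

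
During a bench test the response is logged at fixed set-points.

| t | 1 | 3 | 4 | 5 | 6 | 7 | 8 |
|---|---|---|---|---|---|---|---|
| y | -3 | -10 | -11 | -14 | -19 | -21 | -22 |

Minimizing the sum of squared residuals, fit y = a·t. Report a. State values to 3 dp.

Normal-equation sums: Σt·t = 200.
Moment sums: Σt·y = -584.
So XᵀX·[a]ᵀ = Xᵀy: [[200]]·[a]ᵀ = [-584]ᵀ.
a = (-584)/200 = -2.92.

a = -2.920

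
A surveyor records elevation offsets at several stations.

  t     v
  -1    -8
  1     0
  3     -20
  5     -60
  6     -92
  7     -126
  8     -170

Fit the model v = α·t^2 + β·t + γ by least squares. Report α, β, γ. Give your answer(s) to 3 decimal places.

Sums needed: Σt^2·t^2 = 8501, Σt^2·t = 1223, Σt^2 = 185, Σt·t = 185, Σt = 29, Σ1 = 7.
And Σt^2·v = -22054, Σt·v = -3146, Σv = -476.
Row-reducing yields α = -137273/45129, β = 149459/45129, γ = -20010/15043.

α = -3.042, β = 3.312, γ = -1.330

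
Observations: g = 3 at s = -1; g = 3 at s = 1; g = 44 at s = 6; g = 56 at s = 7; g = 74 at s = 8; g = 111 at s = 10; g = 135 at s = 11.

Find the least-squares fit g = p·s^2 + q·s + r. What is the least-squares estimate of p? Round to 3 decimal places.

p = 1.046

The normal equations are: 32436·p + 3402·q + 372·r = 36505;  3402·p + 372·q + 42·r = 3843;  372·p + 42·q + 7·r = 426.
Row-reducing yields p = 36901/35262, q = 30667/58770, r = 62099/29385.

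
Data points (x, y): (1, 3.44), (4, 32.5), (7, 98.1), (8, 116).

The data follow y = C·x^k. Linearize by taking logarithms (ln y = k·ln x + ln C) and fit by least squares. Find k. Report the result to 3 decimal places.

k = 1.703

Linearized form: ln y = k·ln x + ln C. From the 4 transformed points,
Sums: Σln x = 5.4116, Σ(ln x)² = 10.0325, Σln y = 14.0563, Σln x·ln y = 23.6348.
Normal system: [[10.0325, 5.4116]; [5.4116, 4]]·[k, ln C]ᵀ = [23.6348, 14.0563]ᵀ.
Solving (det = 10.8439): k = 1.70339, ln C = 1.20954.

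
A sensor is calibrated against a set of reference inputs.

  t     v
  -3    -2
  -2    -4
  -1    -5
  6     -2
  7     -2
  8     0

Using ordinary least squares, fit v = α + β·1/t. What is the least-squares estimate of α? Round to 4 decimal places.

From the data, Σ1 = 6, Σ1/t = -235/168, Σ1/t·1/t = 40217/28224.
Moment sums: Σv = -15, Σ1/t·v = 148/21.
Eliminating β: (40217/28224)·(row 1) − (-235/168)·(row 2) gives (186077/28224)·α = (40217/28224)·(-15) − (-235/168)·(148/21) = -325015/28224, so α = -325015/186077.
Then β = ((148/21) − (-235/168)·(-325015/186077))/(40217/28224) = 601272/186077.

α = -1.7467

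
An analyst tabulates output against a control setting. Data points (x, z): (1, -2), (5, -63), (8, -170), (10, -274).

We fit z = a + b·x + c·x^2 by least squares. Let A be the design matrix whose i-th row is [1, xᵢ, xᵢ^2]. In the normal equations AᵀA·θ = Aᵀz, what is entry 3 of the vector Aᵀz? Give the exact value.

-39857

Entry 3 ↔ basis x^2, so (Aᵀz)_{3} = Σᵢ (x^2)·zᵢ = (1)·(-2) + (25)·(-63) + (64)·(-170) + (100)·(-274) = -39857.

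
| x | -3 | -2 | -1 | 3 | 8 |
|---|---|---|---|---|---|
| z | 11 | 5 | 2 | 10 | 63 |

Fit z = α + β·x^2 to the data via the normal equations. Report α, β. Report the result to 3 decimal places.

α = 1.440, β = 0.963

Normal-equation sums: Σ1 = 5, Σx^2 = 87, Σx^2·x^2 = 4275.
And Σz = 91, Σx^2·z = 4243.
Normal equations: [[5, 87]; [87, 4275]]·[α, β]ᵀ = [91, 4243]ᵀ.
Eliminating β: 4275·(row 1) − 87·(row 2) gives 13806·α = 4275·91 − 87·4243 = 19884, so α = 3314/2301.
Then β = (4243 − 87·(3314/2301))/4275 = 6649/6903.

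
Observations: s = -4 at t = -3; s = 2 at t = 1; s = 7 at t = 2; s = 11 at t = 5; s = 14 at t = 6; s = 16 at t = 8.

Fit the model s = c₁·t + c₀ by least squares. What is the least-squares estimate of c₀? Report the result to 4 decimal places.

From the data, Σt·t = 139, Σt = 19, Σ1 = 6.
Right-hand side: Σt·s = 295, Σs = 46.
Determinant 139·6 − 19² = 473.
c₁ = (295·6 − 19·46)/473 = 896/473; c₀ = (139·46 − 19·295)/473 = 789/473.

c₀ = 1.6681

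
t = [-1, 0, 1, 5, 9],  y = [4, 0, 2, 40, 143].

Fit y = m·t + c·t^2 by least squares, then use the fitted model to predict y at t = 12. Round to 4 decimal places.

From the data, Σt·t = 108, Σt·t^2 = 854, Σt^2·t^2 = 7188.
For Mᵀy: Σt·y = 1485, Σt^2·y = 12589.
Eliminating c: 7188·(row 1) − 854·(row 2) gives 46988·m = 7188·1485 − 854·12589 = -76826, so m = -38413/23494.
Then c = (12589 − 854·(-38413/23494))/7188 = 45711/23494.
At t = 12: ŷ = (-38413/23494)·(12) + (45711/23494)·(144) = 180042/691.

ŷ = 260.5528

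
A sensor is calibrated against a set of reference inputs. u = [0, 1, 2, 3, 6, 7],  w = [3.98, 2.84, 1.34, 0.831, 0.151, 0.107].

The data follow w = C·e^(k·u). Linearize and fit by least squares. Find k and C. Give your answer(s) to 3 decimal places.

k = -0.537, C = 4.205

Linearized form: ln w = k·u + ln C. From the 6 transformed points,
Σu = 19.0000, Σ(u)² = 99.0000, Σln w = -1.5928, Σu·ln w = -25.9136.
Equations: 99.0000·k + 19.0000·ln C = -25.9136;  19.0000·k + 6·ln C = -1.5928.
Slope k = (n·Σu·ln w − Σu·Σln w)/(n·Σ(u)² − (Σu)²) = (6·-25.9136 − 19.0000·-1.5928)/233.0000 = -0.53742; ln C = (Σln w − k·Σu)/n = 1.43637, so C = exp(1.43637) = 4.20539.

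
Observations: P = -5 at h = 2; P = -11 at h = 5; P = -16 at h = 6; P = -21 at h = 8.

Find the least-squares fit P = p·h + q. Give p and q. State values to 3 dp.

p = -2.707, q = 0.960

With design matrix X, XᵀX = [[129, 21]; [21, 4]] and XᵀP = [-329, -53]ᵀ.
Eliminating q: 4·(row 1) − 21·(row 2) gives 75·p = 4·(-329) − 21·(-53) = -203, so p = -203/75.
Then q = ((-53) − 21·(-203/75))/4 = 24/25.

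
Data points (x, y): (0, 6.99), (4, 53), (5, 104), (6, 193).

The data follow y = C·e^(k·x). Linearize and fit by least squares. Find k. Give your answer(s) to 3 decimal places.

Taking logs, ln y = k·x + ln C, so regress ln y on x.
Over the data: Σx = 15.0000, Σ(x)² = 77.0000, Σln y = 15.8219, Σx·ln y = 70.6793.
Normal system: [[77.0000, 15.0000]; [15.0000, 4]]·[k, ln C]ᵀ = [70.6793, 15.8219]ᵀ.
Δ = 77.0000·4 − (15.0000)² = 83.0000; k = (70.6793·4 − 15.0000·15.8219)/83.0000 = 0.54686, ln C = (77.0000·15.8219 − 15.0000·70.6793)/83.0000 = 1.90474.

k = 0.547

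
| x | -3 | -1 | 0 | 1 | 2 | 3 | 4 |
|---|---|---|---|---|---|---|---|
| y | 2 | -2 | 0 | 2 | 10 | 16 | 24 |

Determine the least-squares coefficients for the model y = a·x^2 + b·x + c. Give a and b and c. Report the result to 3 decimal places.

a = 0.971, b = 2.318, c = -0.107

Entries of AᵀA: Σx^2·x^2 = 436, Σx^2·x = 72, Σx^2 = 40, Σx·x = 40, Σx = 6, Σ1 = 7.
And Σx^2·y = 586, Σx·y = 162, Σy = 52.
Normal equations: [[436, 72, 40]; [72, 40, 6]; [40, 6, 7]]·[a, b, c]ᵀ = [586, 162, 52]ᵀ.
Solving the 3×3 system (Gaussian elimination) gives a = 235/242, b = 51/22, c = -13/121.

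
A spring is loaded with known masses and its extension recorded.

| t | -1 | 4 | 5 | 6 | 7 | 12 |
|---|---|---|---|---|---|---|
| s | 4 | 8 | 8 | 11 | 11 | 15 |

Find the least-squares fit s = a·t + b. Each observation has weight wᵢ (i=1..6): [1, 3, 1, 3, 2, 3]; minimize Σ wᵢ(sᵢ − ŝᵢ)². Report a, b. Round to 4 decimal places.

a = 0.8582, b = 4.9164

Normal-equation sums: Σwᵢ·t·t = 712, Σwᵢ·t = 84, Σwᵢ·1 = 13.
For XᵀWs: Σwᵢ·t·s = 1024, Σwᵢ·s = 136.
Eliminating b: 13·(row 1) − 84·(row 2) gives 2200·a = 13·1024 − 84·136 = 1888, so a = 236/275.
Then b = (136 − 84·(236/275))/13 = 1352/275.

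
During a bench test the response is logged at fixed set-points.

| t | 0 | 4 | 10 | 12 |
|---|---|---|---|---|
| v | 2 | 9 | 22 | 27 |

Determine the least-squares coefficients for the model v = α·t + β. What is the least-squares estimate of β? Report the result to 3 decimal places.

Compute the Gram sums: Σt·t = 260, Σt = 26, Σ1 = 4.
Moment sums: Σt·v = 580, Σv = 60.
So XᵀX·[α, β]ᵀ = Xᵀv: [[260, 26]; [26, 4]]·[α, β]ᵀ = [580, 60]ᵀ.
Determinant 260·4 − 26² = 364.
α = (580·4 − 26·60)/364 = 190/91; β = (260·60 − 26·580)/364 = 10/7.

β = 1.429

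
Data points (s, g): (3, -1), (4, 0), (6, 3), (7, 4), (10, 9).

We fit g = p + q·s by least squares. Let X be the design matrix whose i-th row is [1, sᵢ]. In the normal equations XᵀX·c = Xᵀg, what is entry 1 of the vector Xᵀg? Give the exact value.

15

Entry 1 ↔ basis 1, so (Xᵀg)_{1} = Σᵢ gᵢ = (1)·(-1) + (1)·(0) + (1)·(3) + (1)·(4) + (1)·(9) = 15.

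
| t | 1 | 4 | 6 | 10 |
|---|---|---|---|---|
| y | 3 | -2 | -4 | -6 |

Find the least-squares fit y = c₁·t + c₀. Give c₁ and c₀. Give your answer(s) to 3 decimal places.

Setting ∂/∂c₁ … = 0 gives: 153·c₁ + 21·c₀ = -89;  21·c₁ + 4·c₀ = -9.
det = 153·4 − 21² = 171.
c₁ = ((-89)·4 − 21·(-9))/171 = -167/171; c₀ = (153·(-9) − 21·(-89))/171 = 164/57.

c₁ = -0.977, c₀ = 2.877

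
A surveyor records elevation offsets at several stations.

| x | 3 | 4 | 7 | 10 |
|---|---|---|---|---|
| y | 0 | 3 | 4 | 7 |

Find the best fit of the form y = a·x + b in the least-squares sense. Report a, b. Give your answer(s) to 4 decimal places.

a = 0.8667, b = -1.7000

Entries of MᵀM: Σx·x = 174, Σx = 24, Σ1 = 4.
Right-hand side: Σx·y = 110, Σy = 14.
So MᵀM·[a, b]ᵀ = Mᵀy: [[174, 24]; [24, 4]]·[a, b]ᵀ = [110, 14]ᵀ.
Determinant 174·4 − 24² = 120.
a = (110·4 − 24·14)/120 = 13/15; b = (174·14 − 24·110)/120 = -17/10.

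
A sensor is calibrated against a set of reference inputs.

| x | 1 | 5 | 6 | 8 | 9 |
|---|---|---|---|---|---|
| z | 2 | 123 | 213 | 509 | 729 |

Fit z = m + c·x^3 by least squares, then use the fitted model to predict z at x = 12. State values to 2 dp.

Normal-equation sums: Σ1 = 5, Σx^3 = 1583, Σx^3·x^3 = 855867.
Moment sums: Σz = 1576, Σx^3·z = 853434.
AᵀA·[m, c]ᵀ = Aᵀz becomes [[5, 1583]; [1583, 855867]]·[m, c]ᵀ = [1576, 853434]ᵀ.
det = 5·855867 − 1583² = 1773446.
m = (1576·855867 − 1583·853434)/1773446 = -1069815/886723; c = (5·853434 − 1583·1576)/1773446 = 886181/886723.
At x = 12: ẑ = (-1069815/886723)·(1) + (886181/886723)·(1728) = 1530250953/886723.

ẑ = 1725.74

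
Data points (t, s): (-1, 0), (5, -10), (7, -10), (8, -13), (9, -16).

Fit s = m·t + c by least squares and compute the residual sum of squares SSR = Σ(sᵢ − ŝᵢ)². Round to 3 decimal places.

Sums needed: Σt·t = 220, Σt = 28, Σ1 = 5.
And Σt·s = -368, Σs = -49.
Normal equations: [[220, 28]; [28, 5]]·[m, c]ᵀ = [-368, -49]ᵀ.
Eliminating c: 5·(row 1) − 28·(row 2) gives 316·m = 5·(-368) − 28·(-49) = -468, so m = -117/79.
Then c = ((-49) − 28·(-117/79))/5 = -119/79.
Residuals: 2/79, -86/79, 148/79, 28/79, -92/79; SSR = 488/79.

SSR = 6.177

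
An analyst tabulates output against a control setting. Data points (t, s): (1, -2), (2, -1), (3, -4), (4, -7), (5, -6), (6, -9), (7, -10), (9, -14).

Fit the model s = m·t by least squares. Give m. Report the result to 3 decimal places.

Forming XᵀX = [[221]] and Xᵀs = [-324]ᵀ gives XᵀX·[m]ᵀ = Xᵀs.
Hence m = -324 / 221 ≈ -1.46606.

m = -1.466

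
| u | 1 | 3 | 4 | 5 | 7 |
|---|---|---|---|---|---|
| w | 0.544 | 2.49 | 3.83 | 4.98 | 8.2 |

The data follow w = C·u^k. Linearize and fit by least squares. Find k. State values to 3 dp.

k = 1.391

With ln wᵢ as the transformed response and ln uᵢ as the regressor:
Σln u = 6.0403, Σ(ln u)² = 9.5056, Σln w = 5.3559, Σln u·ln w = 9.5421.
Normal system: [[9.5056, 6.0403]; [6.0403, 5]]·[k, ln C]ᵀ = [9.5421, 5.3559]ᵀ.
Δ = 9.5056·5 − (6.0403)² = 11.0434; k = (9.5421·5 − 6.0403·5.3559)/11.0434 = 1.39085, ln C = (9.5056·5.3559 − 6.0403·9.5421)/11.0434 = -0.60903.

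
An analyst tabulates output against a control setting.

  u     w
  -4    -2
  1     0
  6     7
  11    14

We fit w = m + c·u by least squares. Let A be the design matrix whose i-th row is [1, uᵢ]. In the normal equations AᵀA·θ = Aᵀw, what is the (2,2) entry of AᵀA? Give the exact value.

Row 2 ↔ basis u, column 2 ↔ basis u, so (AᵀA)_{2,2} = Σᵢ (u)·(u) = (-4)·(-4) + (1)·(1) + (6)·(6) + (11)·(11) = 174.

174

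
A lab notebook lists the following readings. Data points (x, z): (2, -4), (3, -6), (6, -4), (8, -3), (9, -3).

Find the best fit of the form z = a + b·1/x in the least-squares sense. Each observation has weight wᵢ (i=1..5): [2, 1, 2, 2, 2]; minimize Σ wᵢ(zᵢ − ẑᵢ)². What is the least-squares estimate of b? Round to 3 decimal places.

With design matrix M, MᵀWM = [[9, 77/36]; [77/36, 1873/2592]] and MᵀWz = [-34, -35/4]ᵀ.
Δ = 9·(1873/2592) − (77/36)² = 4999/2592.
a = ((-34)·(1873/2592) − (77/36)·(-35/4))/(4999/2592) = -15172/4999; b = (9·(-35/4) − (77/36)·(-34))/(4999/2592) = -15624/4999.

b = -3.125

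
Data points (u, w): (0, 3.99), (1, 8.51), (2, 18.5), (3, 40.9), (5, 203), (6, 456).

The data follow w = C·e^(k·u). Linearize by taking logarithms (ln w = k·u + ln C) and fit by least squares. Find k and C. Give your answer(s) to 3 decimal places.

k = 0.792, C = 3.879

Let Y = ln w. Fitting Y = k·u + ln C by least squares:
Over the data: Σu = 17.0000, Σ(u)² = 75.0000, Σln w = 21.5896, Σu·ln w = 82.4112.
Normal system: [[75.0000, 17.0000]; [17.0000, 6]]·[k, ln C]ᵀ = [82.4112, 21.5896]ᵀ.
Δ = 75.0000·6 − (17.0000)² = 161.0000; k = (82.4112·6 − 17.0000·21.5896)/161.0000 = 0.79157, ln C = (75.0000·21.5896 − 17.0000·82.4112)/161.0000 = 1.35548, so C = exp(1.35548) = 3.87863.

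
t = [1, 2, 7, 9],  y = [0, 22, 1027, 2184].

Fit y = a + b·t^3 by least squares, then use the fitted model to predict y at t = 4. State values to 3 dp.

Entries of AᵀA: Σ1 = 4, Σt^3 = 1081, Σt^3·t^3 = 649155.
Moment sums: Σy = 3233, Σt^3·y = 1944573.
AᵀA·[a, b]ᵀ = Aᵀy becomes [[4, 1081]; [1081, 649155]]·[a, b]ᵀ = [3233, 1944573]ᵀ.
det = 4·649155 − 1081² = 1428059.
a = (3233·649155 − 1081·1944573)/1428059 = -3365298/1428059; b = (4·1944573 − 1081·3233)/1428059 = 4283419/1428059.
At t = 4: ŷ = (-3365298/1428059)·(1) + (4283419/1428059)·(64) = 270773518/1428059.

ŷ = 189.609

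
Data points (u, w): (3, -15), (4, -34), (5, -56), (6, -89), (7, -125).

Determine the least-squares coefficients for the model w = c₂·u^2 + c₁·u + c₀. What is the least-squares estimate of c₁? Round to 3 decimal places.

MᵀM·[c₂, c₁, c₀]ᵀ = Mᵀw reads: 4659·c₂ + 775·c₁ + 135·c₀ = -11408;  775·c₂ + 135·c₁ + 25·c₀ = -1870;  135·c₂ + 25·c₁ + 5·c₀ = -319.
(Σu^2·u^2 = 4659, Σu^2·u = 775, Σu^2 = 135, Σu·u = 135, Σu = 25, Σ1 = 5, Σu^2·w = -11408, Σu·w = -1870, Σw = -319.)
Inverting the 3×3 Gram matrix, [c₂, c₁, c₀]ᵀ = [-45/14, 65/14, -8/35]ᵀ.

c₁ = 4.643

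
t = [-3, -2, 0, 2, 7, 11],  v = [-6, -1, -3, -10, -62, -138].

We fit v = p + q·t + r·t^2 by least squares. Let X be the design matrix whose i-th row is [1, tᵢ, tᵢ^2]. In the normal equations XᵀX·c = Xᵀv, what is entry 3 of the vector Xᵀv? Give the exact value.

Entry 3 ↔ basis t^2, so (Xᵀv)_{3} = Σᵢ (t^2)·vᵢ = (9)·(-6) + (4)·(-1) + (0)·(-3) + (4)·(-10) + (49)·(-62) + (121)·(-138) = -19834.

-19834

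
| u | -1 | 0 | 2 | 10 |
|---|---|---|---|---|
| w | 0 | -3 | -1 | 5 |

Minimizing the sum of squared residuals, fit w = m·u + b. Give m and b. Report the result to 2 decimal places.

Normal-equation sums: Σu·u = 105, Σu = 11, Σ1 = 4.
And Σu·w = 48, Σw = 1.
det = 105·4 − 11² = 299.
m = (48·4 − 11·1)/299 = 181/299; b = (105·1 − 11·48)/299 = -423/299.

m = 0.61, b = -1.41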